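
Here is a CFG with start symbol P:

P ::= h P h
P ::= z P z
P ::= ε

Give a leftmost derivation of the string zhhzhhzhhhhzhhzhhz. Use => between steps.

P => zPz => zhPhz => zhhPhhz => zhhzPzhhz => zhhzhPhzhhz => zhhzhhPhhzhhz => zhhzhhzPzhhzhhz => zhhzhhzhPhzhhzhhz => zhhzhhzhhPhhzhhzhhz => zhhzhhzhhhhzhhzhhz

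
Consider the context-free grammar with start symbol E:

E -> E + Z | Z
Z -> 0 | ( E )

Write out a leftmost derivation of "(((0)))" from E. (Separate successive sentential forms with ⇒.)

E ⇒ Z ⇒ (E) ⇒ (Z) ⇒ ((E)) ⇒ ((Z)) ⇒ (((E))) ⇒ (((Z))) ⇒ (((0)))

E ⇒ Z   [E -> Z]
Z ⇒ (E)   [Z -> ( E )]
(E) ⇒ (Z)   [E -> Z]
(Z) ⇒ ((E))   [Z -> ( E )]
((E)) ⇒ ((Z))   [E -> Z]
((Z)) ⇒ (((E)))   [Z -> ( E )]
(((E))) ⇒ (((Z)))   [E -> Z]
(((Z))) ⇒ (((0)))   [Z -> 0]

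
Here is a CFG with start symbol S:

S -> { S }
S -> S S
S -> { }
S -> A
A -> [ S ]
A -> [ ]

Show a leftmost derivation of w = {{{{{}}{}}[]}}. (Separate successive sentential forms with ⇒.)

S⇒{S}⇒{{S}}⇒{{SS}}⇒{{{S}S}}⇒{{{SS}S}}⇒{{{{S}S}S}}⇒{{{{{}}S}S}}⇒{{{{{}}{}}S}}⇒{{{{{}}{}}A}}⇒{{{{{}}{}}[]}}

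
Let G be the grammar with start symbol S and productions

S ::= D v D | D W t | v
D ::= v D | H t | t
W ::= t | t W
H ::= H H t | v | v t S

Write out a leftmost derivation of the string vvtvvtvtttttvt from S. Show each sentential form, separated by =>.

S => DvD   [S ::= D v D]
DvD => vDvD   [D ::= v D]
vDvD => vHtvD   [D ::= H t]
vHtvD => vvtStvD   [H ::= v t S]
vvtStvD => vvtDWttvD   [S ::= D W t]
vvtDWttvD => vvtHtWttvD   [D ::= H t]
vvtHtWttvD => vvtHHttWttvD   [H ::= H H t]
vvtHHttWttvD => vvtvHttWttvD   [H ::= v]
vvtvHttWttvD => vvtvvtSttWttvD   [H ::= v t S]
vvtvvtSttWttvD => vvtvvtvttWttvD   [S ::= v]
vvtvvtvttWttvD => vvtvvtvtttttvD   [W ::= t]
vvtvvtvtttttvD => vvtvvtvtttttvt   [D ::= t]

S => DvD => vDvD => vHtvD => vvtStvD => vvtDWttvD => vvtHtWttvD => vvtHHttWttvD => vvtvHttWttvD => vvtvvtSttWttvD => vvtvvtvttWttvD => vvtvvtvtttttvD => vvtvvtvtttttvt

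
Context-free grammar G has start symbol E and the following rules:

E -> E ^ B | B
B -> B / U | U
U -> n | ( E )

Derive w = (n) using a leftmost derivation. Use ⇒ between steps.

E ⇒ B   [E -> B]
B ⇒ U   [B -> U]
U ⇒ (E)   [U -> ( E )]
(E) ⇒ (B)   [E -> B]
(B) ⇒ (U)   [B -> U]
(U) ⇒ (n)   [U -> n]

E⇒B⇒U⇒(E)⇒(B)⇒(U)⇒(n)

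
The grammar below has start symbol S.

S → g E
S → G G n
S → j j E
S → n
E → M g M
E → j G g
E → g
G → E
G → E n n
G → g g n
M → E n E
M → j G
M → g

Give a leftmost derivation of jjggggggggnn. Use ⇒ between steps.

S⇒GGn⇒EGn⇒jGgGn⇒jEgGn⇒jMgMgGn⇒jjGgMgGn⇒jjEgMgGn⇒jjMgMgMgGn⇒jjggMgMgGn⇒jjggggMgGn⇒jjggggggGn⇒jjggggggggnn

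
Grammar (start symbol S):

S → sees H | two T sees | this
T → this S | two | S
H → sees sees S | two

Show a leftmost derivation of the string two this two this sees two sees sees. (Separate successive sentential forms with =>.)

S => two T sees => two this S sees => two this two T sees sees => two this two this S sees sees => two this two this sees H sees sees => two this two this sees two sees sees

S => two T sees   [S → two T sees]
two T sees => two this S sees   [T → this S]
two this S sees => two this two T sees sees   [S → two T sees]
two this two T sees sees => two this two this S sees sees   [T → this S]
two this two this S sees sees => two this two this sees H sees sees   [S → sees H]
two this two this sees H sees sees => two this two this sees two sees sees   [H → two]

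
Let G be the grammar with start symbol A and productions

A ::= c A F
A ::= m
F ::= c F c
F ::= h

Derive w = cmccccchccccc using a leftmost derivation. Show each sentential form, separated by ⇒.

A ⇒ cAF   [A ::= c A F]
cAF ⇒ cmF   [A ::= m]
cmF ⇒ cmcFc   [F ::= c F c]
cmcFc ⇒ cmccFcc   [F ::= c F c]
cmccFcc ⇒ cmcccFccc   [F ::= c F c]
cmcccFccc ⇒ cmccccFcccc   [F ::= c F c]
cmccccFcccc ⇒ cmcccccFccccc   [F ::= c F c]
cmcccccFccccc ⇒ cmccccchccccc   [F ::= h]

A⇒cAF⇒cmF⇒cmcFc⇒cmccFcc⇒cmcccFccc⇒cmccccFcccc⇒cmcccccFccccc⇒cmccccchccccc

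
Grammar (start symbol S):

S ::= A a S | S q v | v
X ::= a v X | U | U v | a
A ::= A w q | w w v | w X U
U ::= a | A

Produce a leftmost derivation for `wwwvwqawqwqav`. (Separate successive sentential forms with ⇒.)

S ⇒ AaS   [S ::= A a S]
AaS ⇒ AwqaS   [A ::= A w q]
AwqaS ⇒ AwqwqaS   [A ::= A w q]
AwqwqaS ⇒ wXUwqwqaS   [A ::= w X U]
wXUwqwqaS ⇒ wUUwqwqaS   [X ::= U]
wUUwqwqaS ⇒ wAUwqwqaS   [U ::= A]
wAUwqwqaS ⇒ wAwqUwqwqaS   [A ::= A w q]
wAwqUwqwqaS ⇒ wwwvwqUwqwqaS   [A ::= w w v]
wwwvwqUwqwqaS ⇒ wwwvwqawqwqaS   [U ::= a]
wwwvwqawqwqaS ⇒ wwwvwqawqwqav   [S ::= v]

S ⇒ AaS ⇒ AwqaS ⇒ AwqwqaS ⇒ wXUwqwqaS ⇒ wUUwqwqaS ⇒ wAUwqwqaS ⇒ wAwqUwqwqaS ⇒ wwwvwqUwqwqaS ⇒ wwwvwqawqwqaS ⇒ wwwvwqawqwqav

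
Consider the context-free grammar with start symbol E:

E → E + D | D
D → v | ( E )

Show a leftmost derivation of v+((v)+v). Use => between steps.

E => E+D => D+D => v+D => v+(E) => v+(E+D) => v+(D+D) => v+((E)+D) => v+((D)+D) => v+((v)+D) => v+((v)+v)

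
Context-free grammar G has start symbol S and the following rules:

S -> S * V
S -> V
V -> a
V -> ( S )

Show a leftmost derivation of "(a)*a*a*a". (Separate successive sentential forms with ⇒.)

S ⇒ S*V ⇒ S*V*V ⇒ S*V*V*V ⇒ V*V*V*V ⇒ (S)*V*V*V ⇒ (V)*V*V*V ⇒ (a)*V*V*V ⇒ (a)*a*V*V ⇒ (a)*a*a*V ⇒ (a)*a*a*a

S ⇒ S*V   [S -> S * V]
S*V ⇒ S*V*V   [S -> S * V]
S*V*V ⇒ S*V*V*V   [S -> S * V]
S*V*V*V ⇒ V*V*V*V   [S -> V]
V*V*V*V ⇒ (S)*V*V*V   [V -> ( S )]
(S)*V*V*V ⇒ (V)*V*V*V   [S -> V]
(V)*V*V*V ⇒ (a)*V*V*V   [V -> a]
(a)*V*V*V ⇒ (a)*a*V*V   [V -> a]
(a)*a*V*V ⇒ (a)*a*a*V   [V -> a]
(a)*a*a*V ⇒ (a)*a*a*a   [V -> a]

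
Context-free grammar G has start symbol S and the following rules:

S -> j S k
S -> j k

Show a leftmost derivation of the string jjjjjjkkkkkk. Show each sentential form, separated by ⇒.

S ⇒ jSk ⇒ jjSkk ⇒ jjjSkkk ⇒ jjjjSkkkk ⇒ jjjjjSkkkkk ⇒ jjjjjjkkkkkk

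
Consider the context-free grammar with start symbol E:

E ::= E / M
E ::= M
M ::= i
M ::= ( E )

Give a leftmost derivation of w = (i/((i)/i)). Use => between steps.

E => M   [E ::= M]
M => (E)   [M ::= ( E )]
(E) => (E/M)   [E ::= E / M]
(E/M) => (M/M)   [E ::= M]
(M/M) => (i/M)   [M ::= i]
(i/M) => (i/(E))   [M ::= ( E )]
(i/(E)) => (i/(E/M))   [E ::= E / M]
(i/(E/M)) => (i/(M/M))   [E ::= M]
(i/(M/M)) => (i/((E)/M))   [M ::= ( E )]
(i/((E)/M)) => (i/((M)/M))   [E ::= M]
(i/((M)/M)) => (i/((i)/M))   [M ::= i]
(i/((i)/M)) => (i/((i)/i))   [M ::= i]

E => M => (E) => (E/M) => (M/M) => (i/M) => (i/(E)) => (i/(E/M)) => (i/(M/M)) => (i/((E)/M)) => (i/((M)/M)) => (i/((i)/M)) => (i/((i)/i))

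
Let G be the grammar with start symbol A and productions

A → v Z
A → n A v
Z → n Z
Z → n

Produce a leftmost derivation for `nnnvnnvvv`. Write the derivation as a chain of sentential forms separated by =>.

A => nAv   [A → n A v]
nAv => nnAvv   [A → n A v]
nnAvv => nnnAvvv   [A → n A v]
nnnAvvv => nnnvZvvv   [A → v Z]
nnnvZvvv => nnnvnZvvv   [Z → n Z]
nnnvnZvvv => nnnvnnvvv   [Z → n]

A => nAv => nnAvv => nnnAvvv => nnnvZvvv => nnnvnZvvv => nnnvnnvvv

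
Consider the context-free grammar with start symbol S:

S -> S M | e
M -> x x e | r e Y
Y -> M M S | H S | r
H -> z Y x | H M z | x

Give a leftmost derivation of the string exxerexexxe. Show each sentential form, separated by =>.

S => SM   [S -> S M]
SM => SMM   [S -> S M]
SMM => SMMM   [S -> S M]
SMMM => eMMM   [S -> e]
eMMM => exxeMM   [M -> x x e]
exxeMM => exxereYM   [M -> r e Y]
exxereYM => exxereHSM   [Y -> H S]
exxereHSM => exxerexSM   [H -> x]
exxerexSM => exxerexeM   [S -> e]
exxerexeM => exxerexexxe   [M -> x x e]

S => SM => SMM => SMMM => eMMM => exxeMM => exxereYM => exxereHSM => exxerexSM => exxerexeM => exxerexexxe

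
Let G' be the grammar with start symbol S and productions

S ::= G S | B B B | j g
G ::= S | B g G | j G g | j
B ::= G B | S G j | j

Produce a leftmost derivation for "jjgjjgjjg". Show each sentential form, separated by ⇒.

S ⇒ GS ⇒ jGgS ⇒ jjgS ⇒ jjgGS ⇒ jjgBgGS ⇒ jjgGBgGS ⇒ jjgjBgGS ⇒ jjgjjgGS ⇒ jjgjjgjS ⇒ jjgjjgjjg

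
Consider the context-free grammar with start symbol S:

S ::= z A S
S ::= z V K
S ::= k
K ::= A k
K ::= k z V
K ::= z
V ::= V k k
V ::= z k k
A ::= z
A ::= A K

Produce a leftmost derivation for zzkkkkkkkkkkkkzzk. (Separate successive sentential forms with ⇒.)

S ⇒ zVK ⇒ zVkkK ⇒ zVkkkkK ⇒ zVkkkkkkK ⇒ zVkkkkkkkkK ⇒ zVkkkkkkkkkkK ⇒ zzkkkkkkkkkkkkK ⇒ zzkkkkkkkkkkkkAk ⇒ zzkkkkkkkkkkkkAKk ⇒ zzkkkkkkkkkkkkzKk ⇒ zzkkkkkkkkkkkkzzk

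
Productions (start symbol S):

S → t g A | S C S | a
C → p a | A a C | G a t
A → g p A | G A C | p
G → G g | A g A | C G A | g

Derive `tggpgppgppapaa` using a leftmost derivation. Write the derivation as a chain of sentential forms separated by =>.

S => SCS   [S → S C S]
SCS => tgACS   [S → t g A]
tgACS => tggpACS   [A → g p A]
tggpACS => tggpgpACS   [A → g p A]
tggpgpACS => tggpgppCS   [A → p]
tggpgppCS => tggpgppAaCS   [C → A a C]
tggpgppAaCS => tggpgppgpAaCS   [A → g p A]
tggpgppgpAaCS => tggpgppgppaCS   [A → p]
tggpgppgppaCS => tggpgppgppapaS   [C → p a]
tggpgppgppapaS => tggpgppgppapaa   [S → a]

S => SCS => tgACS => tggpACS => tggpgpACS => tggpgppCS => tggpgppAaCS => tggpgppgpAaCS => tggpgppgppaCS => tggpgppgppapaS => tggpgppgppapaa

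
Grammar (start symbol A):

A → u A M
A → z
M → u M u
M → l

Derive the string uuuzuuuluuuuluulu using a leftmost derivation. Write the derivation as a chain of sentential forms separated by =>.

A => uAM => uuAMM => uuuAMMM => uuuzMMM => uuuzuMuMM => uuuzuuMuuMM => uuuzuuuMuuuMM => uuuzuuuluuuMM => uuuzuuuluuuuMuM => uuuzuuuluuuuluM => uuuzuuuluuuuluuMu => uuuzuuuluuuuluulu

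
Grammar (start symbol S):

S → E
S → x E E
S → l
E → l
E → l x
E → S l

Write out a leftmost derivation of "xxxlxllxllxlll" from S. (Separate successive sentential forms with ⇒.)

S ⇒ xEE ⇒ xSlE ⇒ xxEElE ⇒ xxSlElE ⇒ xxxEElElE ⇒ xxxSlElElE ⇒ xxxElElElE ⇒ xxxlxlElElE ⇒ xxxlxllxlElE ⇒ xxxlxllxllxlE ⇒ xxxlxllxllxlSl ⇒ xxxlxllxllxlll

S ⇒ xEE   [S → x E E]
xEE ⇒ xSlE   [E → S l]
xSlE ⇒ xxEElE   [S → x E E]
xxEElE ⇒ xxSlElE   [E → S l]
xxSlElE ⇒ xxxEElElE   [S → x E E]
xxxEElElE ⇒ xxxSlElElE   [E → S l]
xxxSlElElE ⇒ xxxElElElE   [S → E]
xxxElElElE ⇒ xxxlxlElElE   [E → l x]
xxxlxlElElE ⇒ xxxlxllxlElE   [E → l x]
xxxlxllxlElE ⇒ xxxlxllxllxlE   [E → l x]
xxxlxllxllxlE ⇒ xxxlxllxllxlSl   [E → S l]
xxxlxllxllxlSl ⇒ xxxlxllxllxlll   [S → l]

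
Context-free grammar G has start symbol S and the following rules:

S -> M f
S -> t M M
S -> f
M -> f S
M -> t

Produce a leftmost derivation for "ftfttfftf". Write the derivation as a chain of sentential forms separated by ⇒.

S ⇒ Mf ⇒ fSf ⇒ ftMMf ⇒ ftfSMf ⇒ ftftMMMf ⇒ ftfttMMf ⇒ ftfttfSMf ⇒ ftfttffMf ⇒ ftfttfftf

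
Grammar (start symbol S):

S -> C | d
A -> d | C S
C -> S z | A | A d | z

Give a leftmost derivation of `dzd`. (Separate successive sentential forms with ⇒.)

S ⇒ C   [S -> C]
C ⇒ A   [C -> A]
A ⇒ CS   [A -> C S]
CS ⇒ SzS   [C -> S z]
SzS ⇒ dzS   [S -> d]
dzS ⇒ dzd   [S -> d]

S ⇒ C ⇒ A ⇒ CS ⇒ SzS ⇒ dzS ⇒ dzd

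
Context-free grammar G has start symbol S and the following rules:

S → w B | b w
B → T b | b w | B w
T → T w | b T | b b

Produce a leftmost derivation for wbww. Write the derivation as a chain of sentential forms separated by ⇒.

S ⇒ wB   [S → w B]
wB ⇒ wBw   [B → B w]
wBw ⇒ wbww   [B → b w]

S ⇒ wB ⇒ wBw ⇒ wbww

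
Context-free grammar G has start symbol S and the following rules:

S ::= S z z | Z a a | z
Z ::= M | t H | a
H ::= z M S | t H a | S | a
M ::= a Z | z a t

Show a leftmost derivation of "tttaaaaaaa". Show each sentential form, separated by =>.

S => Zaa => tHaa => ttHaaa => tttHaaaa => tttSaaaa => tttZaaaaaa => tttaaaaaaa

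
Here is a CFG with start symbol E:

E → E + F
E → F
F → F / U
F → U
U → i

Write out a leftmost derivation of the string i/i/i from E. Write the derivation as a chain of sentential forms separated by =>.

E=>F=>F/U=>F/U/U=>U/U/U=>i/U/U=>i/i/U=>i/i/i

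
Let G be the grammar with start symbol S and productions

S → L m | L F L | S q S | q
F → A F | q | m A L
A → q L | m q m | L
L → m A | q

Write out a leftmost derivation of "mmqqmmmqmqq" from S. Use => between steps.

S => LFL => mAFL => mLFL => mmAFL => mmqLFL => mmqqFL => mmqqmALL => mmqqmLLL => mmqqmmALL => mmqqmmmqmLL => mmqqmmmqmqL => mmqqmmmqmqq

S => LFL   [S → L F L]
LFL => mAFL   [L → m A]
mAFL => mLFL   [A → L]
mLFL => mmAFL   [L → m A]
mmAFL => mmqLFL   [A → q L]
mmqLFL => mmqqFL   [L → q]
mmqqFL => mmqqmALL   [F → m A L]
mmqqmALL => mmqqmLLL   [A → L]
mmqqmLLL => mmqqmmALL   [L → m A]
mmqqmmALL => mmqqmmmqmLL   [A → m q m]
mmqqmmmqmLL => mmqqmmmqmqL   [L → q]
mmqqmmmqmqL => mmqqmmmqmqq   [L → q]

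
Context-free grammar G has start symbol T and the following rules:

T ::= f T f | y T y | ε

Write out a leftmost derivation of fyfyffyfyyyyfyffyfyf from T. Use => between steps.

T => fTf   [T ::= f T f]
fTf => fyTyf   [T ::= y T y]
fyTyf => fyfTfyf   [T ::= f T f]
fyfTfyf => fyfyTyfyf   [T ::= y T y]
fyfyTyfyf => fyfyfTfyfyf   [T ::= f T f]
fyfyfTfyfyf => fyfyffTffyfyf   [T ::= f T f]
fyfyffTffyfyf => fyfyffyTyffyfyf   [T ::= y T y]
fyfyffyTyffyfyf => fyfyffyfTfyffyfyf   [T ::= f T f]
fyfyffyfTfyffyfyf => fyfyffyfyTyfyffyfyf   [T ::= y T y]
fyfyffyfyTyfyffyfyf => fyfyffyfyyTyyfyffyfyf   [T ::= y T y]
fyfyffyfyyTyyfyffyfyf => fyfyffyfyyyyfyffyfyf   [T ::= ε]

T => fTf => fyTyf => fyfTfyf => fyfyTyfyf => fyfyfTfyfyf => fyfyffTffyfyf => fyfyffyTyffyfyf => fyfyffyfTfyffyfyf => fyfyffyfyTyfyffyfyf => fyfyffyfyyTyyfyffyfyf => fyfyffyfyyyyfyffyfyf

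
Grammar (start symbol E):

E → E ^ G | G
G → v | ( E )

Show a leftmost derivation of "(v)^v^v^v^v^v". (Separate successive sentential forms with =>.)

E => E^G   [E → E ^ G]
E^G => E^G^G   [E → E ^ G]
E^G^G => E^G^G^G   [E → E ^ G]
E^G^G^G => E^G^G^G^G   [E → E ^ G]
E^G^G^G^G => E^G^G^G^G^G   [E → E ^ G]
E^G^G^G^G^G => G^G^G^G^G^G   [E → G]
G^G^G^G^G^G => (E)^G^G^G^G^G   [G → ( E )]
(E)^G^G^G^G^G => (G)^G^G^G^G^G   [E → G]
(G)^G^G^G^G^G => (v)^G^G^G^G^G   [G → v]
(v)^G^G^G^G^G => (v)^v^G^G^G^G   [G → v]
(v)^v^G^G^G^G => (v)^v^v^G^G^G   [G → v]
(v)^v^v^G^G^G => (v)^v^v^v^G^G   [G → v]
(v)^v^v^v^G^G => (v)^v^v^v^v^G   [G → v]
(v)^v^v^v^v^G => (v)^v^v^v^v^v   [G → v]

E => E^G => E^G^G => E^G^G^G => E^G^G^G^G => E^G^G^G^G^G => G^G^G^G^G^G => (E)^G^G^G^G^G => (G)^G^G^G^G^G => (v)^G^G^G^G^G => (v)^v^G^G^G^G => (v)^v^v^G^G^G => (v)^v^v^v^G^G => (v)^v^v^v^v^G => (v)^v^v^v^v^v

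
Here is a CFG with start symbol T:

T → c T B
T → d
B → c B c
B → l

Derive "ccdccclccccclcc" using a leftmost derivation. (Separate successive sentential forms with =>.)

T=>cTB=>ccTBB=>ccdBB=>ccdcBcB=>ccdccBccB=>ccdcccBcccB=>ccdccclcccB=>ccdccclccccBc=>ccdccclcccccBcc=>ccdccclccccclcc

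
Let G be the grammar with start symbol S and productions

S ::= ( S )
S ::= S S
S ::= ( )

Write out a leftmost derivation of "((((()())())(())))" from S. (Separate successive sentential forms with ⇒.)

S ⇒ (S) ⇒ ((S)) ⇒ ((SS)) ⇒ (((S)S)) ⇒ (((SS)S)) ⇒ ((((S)S)S)) ⇒ ((((SS)S)S)) ⇒ ((((()S)S)S)) ⇒ ((((()())S)S)) ⇒ ((((()())())S)) ⇒ ((((()())())(S))) ⇒ ((((()())())(())))

S ⇒ (S)   [S ::= ( S )]
(S) ⇒ ((S))   [S ::= ( S )]
((S)) ⇒ ((SS))   [S ::= S S]
((SS)) ⇒ (((S)S))   [S ::= ( S )]
(((S)S)) ⇒ (((SS)S))   [S ::= S S]
(((SS)S)) ⇒ ((((S)S)S))   [S ::= ( S )]
((((S)S)S)) ⇒ ((((SS)S)S))   [S ::= S S]
((((SS)S)S)) ⇒ ((((()S)S)S))   [S ::= ( )]
((((()S)S)S)) ⇒ ((((()())S)S))   [S ::= ( )]
((((()())S)S)) ⇒ ((((()())())S))   [S ::= ( )]
((((()())())S)) ⇒ ((((()())())(S)))   [S ::= ( S )]
((((()())())(S))) ⇒ ((((()())())(())))   [S ::= ( )]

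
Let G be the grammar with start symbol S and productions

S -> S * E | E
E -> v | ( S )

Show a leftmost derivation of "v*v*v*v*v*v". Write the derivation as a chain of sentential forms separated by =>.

S => S*E => S*E*E => S*E*E*E => S*E*E*E*E => S*E*E*E*E*E => E*E*E*E*E*E => v*E*E*E*E*E => v*v*E*E*E*E => v*v*v*E*E*E => v*v*v*v*E*E => v*v*v*v*v*E => v*v*v*v*v*v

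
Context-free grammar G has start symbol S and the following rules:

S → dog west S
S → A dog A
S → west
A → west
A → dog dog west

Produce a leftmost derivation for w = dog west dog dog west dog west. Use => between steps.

S => dog west S   [S → dog west S]
dog west S => dog west A dog A   [S → A dog A]
dog west A dog A => dog west dog dog west dog A   [A → dog dog west]
dog west dog dog west dog A => dog west dog dog west dog west   [A → west]

S => dog west S => dog west A dog A => dog west dog dog west dog A => dog west dog dog west dog west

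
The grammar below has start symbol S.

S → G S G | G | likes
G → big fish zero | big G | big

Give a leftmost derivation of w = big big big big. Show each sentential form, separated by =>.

S => G => big G => big big G => big big big G => big big big big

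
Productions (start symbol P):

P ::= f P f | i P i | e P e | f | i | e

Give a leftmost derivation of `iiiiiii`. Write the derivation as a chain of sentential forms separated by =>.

P=>iPi=>iiPii=>iiiPiii=>iiiiiii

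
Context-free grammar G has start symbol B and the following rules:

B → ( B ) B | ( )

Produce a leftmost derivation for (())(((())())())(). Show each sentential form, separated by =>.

B => (B)B   [B → ( B ) B]
(B)B => (())B   [B → ( )]
(())B => (())(B)B   [B → ( B ) B]
(())(B)B => (())((B)B)B   [B → ( B ) B]
(())((B)B)B => (())(((B)B)B)B   [B → ( B ) B]
(())(((B)B)B)B => (())(((())B)B)B   [B → ( )]
(())(((())B)B)B => (())(((())())B)B   [B → ( )]
(())(((())())B)B => (())(((())())())B   [B → ( )]
(())(((())())())B => (())(((())())())()   [B → ( )]

B => (B)B => (())B => (())(B)B => (())((B)B)B => (())(((B)B)B)B => (())(((())B)B)B => (())(((())())B)B => (())(((())())())B => (())(((())())())()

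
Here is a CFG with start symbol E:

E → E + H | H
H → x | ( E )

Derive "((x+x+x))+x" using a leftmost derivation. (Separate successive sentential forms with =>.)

E => E+H => H+H => (E)+H => (H)+H => ((E))+H => ((E+H))+H => ((E+H+H))+H => ((H+H+H))+H => ((x+H+H))+H => ((x+x+H))+H => ((x+x+x))+H => ((x+x+x))+x

E => E+H   [E → E + H]
E+H => H+H   [E → H]
H+H => (E)+H   [H → ( E )]
(E)+H => (H)+H   [E → H]
(H)+H => ((E))+H   [H → ( E )]
((E))+H => ((E+H))+H   [E → E + H]
((E+H))+H => ((E+H+H))+H   [E → E + H]
((E+H+H))+H => ((H+H+H))+H   [E → H]
((H+H+H))+H => ((x+H+H))+H   [H → x]
((x+H+H))+H => ((x+x+H))+H   [H → x]
((x+x+H))+H => ((x+x+x))+H   [H → x]
((x+x+x))+H => ((x+x+x))+x   [H → x]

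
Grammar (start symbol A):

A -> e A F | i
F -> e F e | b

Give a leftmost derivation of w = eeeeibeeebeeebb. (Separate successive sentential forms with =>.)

A => eAF => eeAFF => eeeAFFF => eeeeAFFFF => eeeeiFFFF => eeeeibFFF => eeeeibeFeFF => eeeeibeeFeeFF => eeeeibeeeFeeeFF => eeeeibeeebeeeFF => eeeeibeeebeeebF => eeeeibeeebeeebb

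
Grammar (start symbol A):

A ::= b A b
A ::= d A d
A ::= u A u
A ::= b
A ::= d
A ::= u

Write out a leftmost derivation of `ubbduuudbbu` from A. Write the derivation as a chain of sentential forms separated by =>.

A => uAu   [A ::= u A u]
uAu => ubAbu   [A ::= b A b]
ubAbu => ubbAbbu   [A ::= b A b]
ubbAbbu => ubbdAdbbu   [A ::= d A d]
ubbdAdbbu => ubbduAudbbu   [A ::= u A u]
ubbduAudbbu => ubbduuudbbu   [A ::= u]

A=>uAu=>ubAbu=>ubbAbbu=>ubbdAdbbu=>ubbduAudbbu=>ubbduuudbbu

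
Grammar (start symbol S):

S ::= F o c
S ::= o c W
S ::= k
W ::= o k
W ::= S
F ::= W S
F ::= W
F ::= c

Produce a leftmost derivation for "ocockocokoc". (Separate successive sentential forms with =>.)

S => ocW => ocS => ococW => ococS => ococFoc => ococWSoc => ococSSoc => ocockSoc => ocockocWoc => ocockocokoc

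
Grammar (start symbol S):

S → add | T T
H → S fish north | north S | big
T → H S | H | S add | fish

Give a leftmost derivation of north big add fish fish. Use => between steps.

S => T T => H T => north S T => north T T T => north H S T T => north big S T T => north big add T T => north big add fish T => north big add fish fish

S => T T   [S → T T]
T T => H T   [T → H]
H T => north S T   [H → north S]
north S T => north T T T   [S → T T]
north T T T => north H S T T   [T → H S]
north H S T T => north big S T T   [H → big]
north big S T T => north big add T T   [S → add]
north big add T T => north big add fish T   [T → fish]
north big add fish T => north big add fish fish   [T → fish]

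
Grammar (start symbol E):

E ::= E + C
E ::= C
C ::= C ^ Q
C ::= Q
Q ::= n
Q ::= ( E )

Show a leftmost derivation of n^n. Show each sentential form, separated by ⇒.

E ⇒ C   [E ::= C]
C ⇒ C^Q   [C ::= C ^ Q]
C^Q ⇒ Q^Q   [C ::= Q]
Q^Q ⇒ n^Q   [Q ::= n]
n^Q ⇒ n^n   [Q ::= n]

E ⇒ C ⇒ C^Q ⇒ Q^Q ⇒ n^Q ⇒ n^n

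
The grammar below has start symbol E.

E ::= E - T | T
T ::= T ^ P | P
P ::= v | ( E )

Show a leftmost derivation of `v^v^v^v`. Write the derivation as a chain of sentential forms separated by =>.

E => T => T^P => T^P^P => T^P^P^P => P^P^P^P => v^P^P^P => v^v^P^P => v^v^v^P => v^v^v^v

E => T   [E ::= T]
T => T^P   [T ::= T ^ P]
T^P => T^P^P   [T ::= T ^ P]
T^P^P => T^P^P^P   [T ::= T ^ P]
T^P^P^P => P^P^P^P   [T ::= P]
P^P^P^P => v^P^P^P   [P ::= v]
v^P^P^P => v^v^P^P   [P ::= v]
v^v^P^P => v^v^v^P   [P ::= v]
v^v^v^P => v^v^v^v   [P ::= v]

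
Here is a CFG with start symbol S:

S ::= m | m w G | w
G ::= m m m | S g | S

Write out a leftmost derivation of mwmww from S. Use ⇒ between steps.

S ⇒ mwG ⇒ mwS ⇒ mwmwG ⇒ mwmwS ⇒ mwmww

S ⇒ mwG   [S ::= m w G]
mwG ⇒ mwS   [G ::= S]
mwS ⇒ mwmwG   [S ::= m w G]
mwmwG ⇒ mwmwS   [G ::= S]
mwmwS ⇒ mwmww   [S ::= w]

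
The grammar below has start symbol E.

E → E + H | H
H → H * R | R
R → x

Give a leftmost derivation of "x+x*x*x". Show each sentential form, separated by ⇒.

E ⇒ E+H ⇒ H+H ⇒ R+H ⇒ x+H ⇒ x+H*R ⇒ x+H*R*R ⇒ x+R*R*R ⇒ x+x*R*R ⇒ x+x*x*R ⇒ x+x*x*x

E ⇒ E+H   [E → E + H]
E+H ⇒ H+H   [E → H]
H+H ⇒ R+H   [H → R]
R+H ⇒ x+H   [R → x]
x+H ⇒ x+H*R   [H → H * R]
x+H*R ⇒ x+H*R*R   [H → H * R]
x+H*R*R ⇒ x+R*R*R   [H → R]
x+R*R*R ⇒ x+x*R*R   [R → x]
x+x*R*R ⇒ x+x*x*R   [R → x]
x+x*x*R ⇒ x+x*x*x   [R → x]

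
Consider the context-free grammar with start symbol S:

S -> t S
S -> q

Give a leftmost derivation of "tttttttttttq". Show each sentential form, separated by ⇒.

S ⇒ tS ⇒ ttS ⇒ tttS ⇒ ttttS ⇒ tttttS ⇒ ttttttS ⇒ tttttttS ⇒ ttttttttS ⇒ tttttttttS ⇒ ttttttttttS ⇒ tttttttttttS ⇒ tttttttttttq

S ⇒ tS   [S -> t S]
tS ⇒ ttS   [S -> t S]
ttS ⇒ tttS   [S -> t S]
tttS ⇒ ttttS   [S -> t S]
ttttS ⇒ tttttS   [S -> t S]
tttttS ⇒ ttttttS   [S -> t S]
ttttttS ⇒ tttttttS   [S -> t S]
tttttttS ⇒ ttttttttS   [S -> t S]
ttttttttS ⇒ tttttttttS   [S -> t S]
tttttttttS ⇒ ttttttttttS   [S -> t S]
ttttttttttS ⇒ tttttttttttS   [S -> t S]
tttttttttttS ⇒ tttttttttttq   [S -> q]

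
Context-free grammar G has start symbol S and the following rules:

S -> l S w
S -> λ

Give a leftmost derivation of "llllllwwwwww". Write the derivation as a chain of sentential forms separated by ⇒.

S ⇒ lSw   [S -> l S w]
lSw ⇒ llSww   [S -> l S w]
llSww ⇒ lllSwww   [S -> l S w]
lllSwww ⇒ llllSwwww   [S -> l S w]
llllSwwww ⇒ lllllSwwwww   [S -> l S w]
lllllSwwwww ⇒ llllllSwwwwww   [S -> l S w]
llllllSwwwwww ⇒ llllllwwwwww   [S -> λ]

S ⇒ lSw ⇒ llSww ⇒ lllSwww ⇒ llllSwwww ⇒ lllllSwwwww ⇒ llllllSwwwwww ⇒ llllllwwwwww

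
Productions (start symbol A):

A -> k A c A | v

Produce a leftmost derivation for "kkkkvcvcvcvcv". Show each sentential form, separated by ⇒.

A ⇒ kAcA ⇒ kkAcAcA ⇒ kkkAcAcAcA ⇒ kkkkAcAcAcAcA ⇒ kkkkvcAcAcAcA ⇒ kkkkvcvcAcAcA ⇒ kkkkvcvcvcAcA ⇒ kkkkvcvcvcvcA ⇒ kkkkvcvcvcvcv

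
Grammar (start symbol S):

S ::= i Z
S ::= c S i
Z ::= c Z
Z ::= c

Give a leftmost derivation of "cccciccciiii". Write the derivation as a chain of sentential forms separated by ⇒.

S ⇒ cSi   [S ::= c S i]
cSi ⇒ ccSii   [S ::= c S i]
ccSii ⇒ cccSiii   [S ::= c S i]
cccSiii ⇒ ccccSiiii   [S ::= c S i]
ccccSiiii ⇒ cccciZiiii   [S ::= i Z]
cccciZiiii ⇒ ccccicZiiii   [Z ::= c Z]
ccccicZiiii ⇒ cccciccZiiii   [Z ::= c Z]
cccciccZiiii ⇒ cccciccciiii   [Z ::= c]

S ⇒ cSi ⇒ ccSii ⇒ cccSiii ⇒ ccccSiiii ⇒ cccciZiiii ⇒ ccccicZiiii ⇒ cccciccZiiii ⇒ cccciccciiii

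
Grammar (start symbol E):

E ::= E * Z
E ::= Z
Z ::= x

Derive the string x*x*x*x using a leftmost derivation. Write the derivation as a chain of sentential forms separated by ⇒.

E⇒E*Z⇒E*Z*Z⇒E*Z*Z*Z⇒Z*Z*Z*Z⇒x*Z*Z*Z⇒x*x*Z*Z⇒x*x*x*Z⇒x*x*x*x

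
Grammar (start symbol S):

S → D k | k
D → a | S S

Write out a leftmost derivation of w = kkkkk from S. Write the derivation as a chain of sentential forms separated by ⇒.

S ⇒ Dk ⇒ SSk ⇒ DkSk ⇒ SSkSk ⇒ kSkSk ⇒ kkkSk ⇒ kkkkk

S ⇒ Dk   [S → D k]
Dk ⇒ SSk   [D → S S]
SSk ⇒ DkSk   [S → D k]
DkSk ⇒ SSkSk   [D → S S]
SSkSk ⇒ kSkSk   [S → k]
kSkSk ⇒ kkkSk   [S → k]
kkkSk ⇒ kkkkk   [S → k]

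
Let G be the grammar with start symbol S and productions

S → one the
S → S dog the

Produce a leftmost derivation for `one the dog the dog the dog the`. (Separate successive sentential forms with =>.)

S => S dog the   [S → S dog the]
S dog the => S dog the dog the   [S → S dog the]
S dog the dog the => S dog the dog the dog the   [S → S dog the]
S dog the dog the dog the => one the dog the dog the dog the   [S → one the]

S => S dog the => S dog the dog the => S dog the dog the dog the => one the dog the dog the dog the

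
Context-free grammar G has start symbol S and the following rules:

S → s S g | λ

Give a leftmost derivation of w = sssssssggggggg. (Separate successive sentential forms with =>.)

S => sSg => ssSgg => sssSggg => ssssSgggg => sssssSggggg => ssssssSgggggg => sssssssSggggggg => sssssssggggggg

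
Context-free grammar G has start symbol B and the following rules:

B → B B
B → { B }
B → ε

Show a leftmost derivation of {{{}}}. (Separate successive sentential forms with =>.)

B => BB => {B}B => {BB}B => {BBB}B => {{B}BB}B => {{{B}}BB}B => {{{}}BB}B => {{{}}B}B => {{{}}}B => {{{}}}

B => BB   [B → B B]
BB => {B}B   [B → { B }]
{B}B => {BB}B   [B → B B]
{BB}B => {BBB}B   [B → B B]
{BBB}B => {{B}BB}B   [B → { B }]
{{B}BB}B => {{{B}}BB}B   [B → { B }]
{{{B}}BB}B => {{{}}BB}B   [B → ε]
{{{}}BB}B => {{{}}B}B   [B → ε]
{{{}}B}B => {{{}}}B   [B → ε]
{{{}}}B => {{{}}}   [B → ε]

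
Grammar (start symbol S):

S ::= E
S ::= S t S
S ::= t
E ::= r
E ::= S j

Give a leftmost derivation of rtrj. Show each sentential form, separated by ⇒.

S ⇒ E   [S ::= E]
E ⇒ Sj   [E ::= S j]
Sj ⇒ StSj   [S ::= S t S]
StSj ⇒ EtSj   [S ::= E]
EtSj ⇒ rtSj   [E ::= r]
rtSj ⇒ rtEj   [S ::= E]
rtEj ⇒ rtrj   [E ::= r]

S ⇒ E ⇒ Sj ⇒ StSj ⇒ EtSj ⇒ rtSj ⇒ rtEj ⇒ rtrj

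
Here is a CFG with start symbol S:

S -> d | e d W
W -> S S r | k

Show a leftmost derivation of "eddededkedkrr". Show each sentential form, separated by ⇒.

S ⇒ edW ⇒ edSSr ⇒ eddSr ⇒ eddedWr ⇒ eddedSSrr ⇒ eddededWSrr ⇒ eddededkSrr ⇒ eddededkedWrr ⇒ eddededkedkrr

S ⇒ edW   [S -> e d W]
edW ⇒ edSSr   [W -> S S r]
edSSr ⇒ eddSr   [S -> d]
eddSr ⇒ eddedWr   [S -> e d W]
eddedWr ⇒ eddedSSrr   [W -> S S r]
eddedSSrr ⇒ eddededWSrr   [S -> e d W]
eddededWSrr ⇒ eddededkSrr   [W -> k]
eddededkSrr ⇒ eddededkedWrr   [S -> e d W]
eddededkedWrr ⇒ eddededkedkrr   [W -> k]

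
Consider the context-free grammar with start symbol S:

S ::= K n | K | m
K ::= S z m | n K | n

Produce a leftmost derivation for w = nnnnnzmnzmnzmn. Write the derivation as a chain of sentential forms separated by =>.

S => Kn => Szmn => Knzmn => nKnzmn => nnKnzmn => nnSzmnzmn => nnKnzmnzmn => nnnKnzmnzmn => nnnnKnzmnzmn => nnnnSzmnzmnzmn => nnnnKzmnzmnzmn => nnnnnzmnzmnzmn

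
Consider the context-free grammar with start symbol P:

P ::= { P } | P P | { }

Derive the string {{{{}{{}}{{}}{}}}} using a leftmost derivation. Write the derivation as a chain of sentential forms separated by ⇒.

P ⇒ {P} ⇒ {{P}} ⇒ {{{P}}} ⇒ {{{PP}}} ⇒ {{{PPP}}} ⇒ {{{PPPP}}} ⇒ {{{{}PPP}}} ⇒ {{{{}{P}PP}}} ⇒ {{{{}{{}}PP}}} ⇒ {{{{}{{}}{P}P}}} ⇒ {{{{}{{}}{{}}P}}} ⇒ {{{{}{{}}{{}}{}}}}

P ⇒ {P}   [P ::= { P }]
{P} ⇒ {{P}}   [P ::= { P }]
{{P}} ⇒ {{{P}}}   [P ::= { P }]
{{{P}}} ⇒ {{{PP}}}   [P ::= P P]
{{{PP}}} ⇒ {{{PPP}}}   [P ::= P P]
{{{PPP}}} ⇒ {{{PPPP}}}   [P ::= P P]
{{{PPPP}}} ⇒ {{{{}PPP}}}   [P ::= { }]
{{{{}PPP}}} ⇒ {{{{}{P}PP}}}   [P ::= { P }]
{{{{}{P}PP}}} ⇒ {{{{}{{}}PP}}}   [P ::= { }]
{{{{}{{}}PP}}} ⇒ {{{{}{{}}{P}P}}}   [P ::= { P }]
{{{{}{{}}{P}P}}} ⇒ {{{{}{{}}{{}}P}}}   [P ::= { }]
{{{{}{{}}{{}}P}}} ⇒ {{{{}{{}}{{}}{}}}}   [P ::= { }]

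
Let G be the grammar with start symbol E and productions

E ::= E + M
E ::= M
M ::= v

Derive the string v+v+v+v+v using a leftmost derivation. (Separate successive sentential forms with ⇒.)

E ⇒ E+M ⇒ E+M+M ⇒ E+M+M+M ⇒ E+M+M+M+M ⇒ M+M+M+M+M ⇒ v+M+M+M+M ⇒ v+v+M+M+M ⇒ v+v+v+M+M ⇒ v+v+v+v+M ⇒ v+v+v+v+v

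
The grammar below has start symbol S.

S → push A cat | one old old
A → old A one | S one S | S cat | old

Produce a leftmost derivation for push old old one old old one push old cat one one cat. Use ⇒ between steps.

S ⇒ push A cat ⇒ push old A one cat ⇒ push old old A one one cat ⇒ push old old S one S one one cat ⇒ push old old one old old one S one one cat ⇒ push old old one old old one push A cat one one cat ⇒ push old old one old old one push old cat one one cat

S ⇒ push A cat   [S → push A cat]
push A cat ⇒ push old A one cat   [A → old A one]
push old A one cat ⇒ push old old A one one cat   [A → old A one]
push old old A one one cat ⇒ push old old S one S one one cat   [A → S one S]
push old old S one S one one cat ⇒ push old old one old old one S one one cat   [S → one old old]
push old old one old old one S one one cat ⇒ push old old one old old one push A cat one one cat   [S → push A cat]
push old old one old old one push A cat one one cat ⇒ push old old one old old one push old cat one one cat   [A → old]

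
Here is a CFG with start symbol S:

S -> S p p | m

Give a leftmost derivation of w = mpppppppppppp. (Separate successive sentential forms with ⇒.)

S ⇒ Spp   [S -> S p p]
Spp ⇒ Spppp   [S -> S p p]
Spppp ⇒ Spppppp   [S -> S p p]
Spppppp ⇒ Spppppppp   [S -> S p p]
Spppppppp ⇒ Spppppppppp   [S -> S p p]
Spppppppppp ⇒ Spppppppppppp   [S -> S p p]
Spppppppppppp ⇒ mpppppppppppp   [S -> m]

S ⇒ Spp ⇒ Spppp ⇒ Spppppp ⇒ Spppppppp ⇒ Spppppppppp ⇒ Spppppppppppp ⇒ mpppppppppppp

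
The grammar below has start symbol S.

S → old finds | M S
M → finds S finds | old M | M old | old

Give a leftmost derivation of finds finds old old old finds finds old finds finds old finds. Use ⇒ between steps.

S ⇒ M S   [S → M S]
M S ⇒ finds S finds S   [M → finds S finds]
finds S finds S ⇒ finds M S finds S   [S → M S]
finds M S finds S ⇒ finds finds S finds S finds S   [M → finds S finds]
finds finds S finds S finds S ⇒ finds finds M S finds S finds S   [S → M S]
finds finds M S finds S finds S ⇒ finds finds M old S finds S finds S   [M → M old]
finds finds M old S finds S finds S ⇒ finds finds old old S finds S finds S   [M → old]
finds finds old old S finds S finds S ⇒ finds finds old old old finds finds S finds S   [S → old finds]
finds finds old old old finds finds S finds S ⇒ finds finds old old old finds finds old finds finds S   [S → old finds]
finds finds old old old finds finds old finds finds S ⇒ finds finds old old old finds finds old finds finds old finds   [S → old finds]

S ⇒ M S ⇒ finds S finds S ⇒ finds M S finds S ⇒ finds finds S finds S finds S ⇒ finds finds M S finds S finds S ⇒ finds finds M old S finds S finds S ⇒ finds finds old old S finds S finds S ⇒ finds finds old old old finds finds S finds S ⇒ finds finds old old old finds finds old finds finds S ⇒ finds finds old old old finds finds old finds finds old finds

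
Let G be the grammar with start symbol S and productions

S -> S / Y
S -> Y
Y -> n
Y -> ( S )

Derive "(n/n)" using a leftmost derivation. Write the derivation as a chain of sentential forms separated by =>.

S=>Y=>(S)=>(S/Y)=>(Y/Y)=>(n/Y)=>(n/n)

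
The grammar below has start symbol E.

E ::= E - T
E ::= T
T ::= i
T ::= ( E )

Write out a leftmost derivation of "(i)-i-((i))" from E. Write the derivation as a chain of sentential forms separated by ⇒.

E⇒E-T⇒E-T-T⇒T-T-T⇒(E)-T-T⇒(T)-T-T⇒(i)-T-T⇒(i)-i-T⇒(i)-i-(E)⇒(i)-i-(T)⇒(i)-i-((E))⇒(i)-i-((T))⇒(i)-i-((i))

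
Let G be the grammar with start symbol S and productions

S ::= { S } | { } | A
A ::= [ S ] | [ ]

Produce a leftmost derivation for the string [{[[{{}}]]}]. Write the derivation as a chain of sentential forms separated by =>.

S => A => [S] => [{S}] => [{A}] => [{[S]}] => [{[A]}] => [{[[S]]}] => [{[[{S}]]}] => [{[[{{}}]]}]

S => A   [S ::= A]
A => [S]   [A ::= [ S ]]
[S] => [{S}]   [S ::= { S }]
[{S}] => [{A}]   [S ::= A]
[{A}] => [{[S]}]   [A ::= [ S ]]
[{[S]}] => [{[A]}]   [S ::= A]
[{[A]}] => [{[[S]]}]   [A ::= [ S ]]
[{[[S]]}] => [{[[{S}]]}]   [S ::= { S }]
[{[[{S}]]}] => [{[[{{}}]]}]   [S ::= { }]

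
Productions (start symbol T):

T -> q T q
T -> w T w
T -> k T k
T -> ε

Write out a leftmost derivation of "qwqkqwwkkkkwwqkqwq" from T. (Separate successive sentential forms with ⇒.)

T⇒qTq⇒qwTwq⇒qwqTqwq⇒qwqkTkqwq⇒qwqkqTqkqwq⇒qwqkqwTwqkqwq⇒qwqkqwwTwwqkqwq⇒qwqkqwwkTkwwqkqwq⇒qwqkqwwkkTkkwwqkqwq⇒qwqkqwwkkkkwwqkqwq

T ⇒ qTq   [T -> q T q]
qTq ⇒ qwTwq   [T -> w T w]
qwTwq ⇒ qwqTqwq   [T -> q T q]
qwqTqwq ⇒ qwqkTkqwq   [T -> k T k]
qwqkTkqwq ⇒ qwqkqTqkqwq   [T -> q T q]
qwqkqTqkqwq ⇒ qwqkqwTwqkqwq   [T -> w T w]
qwqkqwTwqkqwq ⇒ qwqkqwwTwwqkqwq   [T -> w T w]
qwqkqwwTwwqkqwq ⇒ qwqkqwwkTkwwqkqwq   [T -> k T k]
qwqkqwwkTkwwqkqwq ⇒ qwqkqwwkkTkkwwqkqwq   [T -> k T k]
qwqkqwwkkTkkwwqkqwq ⇒ qwqkqwwkkkkwwqkqwq   [T -> ε]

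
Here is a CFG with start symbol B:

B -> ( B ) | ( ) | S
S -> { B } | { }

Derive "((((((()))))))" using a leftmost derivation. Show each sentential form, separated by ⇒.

B⇒(B)⇒((B))⇒(((B)))⇒((((B))))⇒(((((B)))))⇒((((((B))))))⇒((((((()))))))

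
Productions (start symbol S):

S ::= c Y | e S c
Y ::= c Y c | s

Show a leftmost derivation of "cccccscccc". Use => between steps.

S => cY => ccYc => cccYcc => ccccYccc => cccccYcccc => cccccscccc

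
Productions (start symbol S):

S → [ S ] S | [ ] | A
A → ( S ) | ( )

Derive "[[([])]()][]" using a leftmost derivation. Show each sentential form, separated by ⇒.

S ⇒ [S]S ⇒ [[S]S]S ⇒ [[A]S]S ⇒ [[(S)]S]S ⇒ [[([])]S]S ⇒ [[([])]A]S ⇒ [[([])]()]S ⇒ [[([])]()][]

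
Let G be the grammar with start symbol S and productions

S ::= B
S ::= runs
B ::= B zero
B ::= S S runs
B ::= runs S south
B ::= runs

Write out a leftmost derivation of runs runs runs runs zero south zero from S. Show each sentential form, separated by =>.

S => B => B zero => runs S south zero => runs B south zero => runs B zero south zero => runs S S runs zero south zero => runs runs S runs zero south zero => runs runs runs runs zero south zero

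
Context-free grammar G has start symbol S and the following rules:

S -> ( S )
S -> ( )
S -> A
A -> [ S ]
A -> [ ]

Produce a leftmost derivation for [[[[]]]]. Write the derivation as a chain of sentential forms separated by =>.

S => A => [S] => [A] => [[S]] => [[A]] => [[[S]]] => [[[A]]] => [[[[]]]]

S => A   [S -> A]
A => [S]   [A -> [ S ]]
[S] => [A]   [S -> A]
[A] => [[S]]   [A -> [ S ]]
[[S]] => [[A]]   [S -> A]
[[A]] => [[[S]]]   [A -> [ S ]]
[[[S]]] => [[[A]]]   [S -> A]
[[[A]]] => [[[[]]]]   [A -> [ ]]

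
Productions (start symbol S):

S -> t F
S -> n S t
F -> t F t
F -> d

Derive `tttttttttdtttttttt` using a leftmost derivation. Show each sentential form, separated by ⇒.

S ⇒ tF ⇒ ttFt ⇒ tttFtt ⇒ ttttFttt ⇒ tttttFtttt ⇒ ttttttFttttt ⇒ tttttttFtttttt ⇒ ttttttttFttttttt ⇒ tttttttttFtttttttt ⇒ tttttttttdtttttttt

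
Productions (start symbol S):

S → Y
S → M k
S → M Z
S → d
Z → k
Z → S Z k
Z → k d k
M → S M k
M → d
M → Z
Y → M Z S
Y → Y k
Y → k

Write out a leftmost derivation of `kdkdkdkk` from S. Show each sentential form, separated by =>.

S => MZ   [S → M Z]
MZ => ZZ   [M → Z]
ZZ => kZ   [Z → k]
kZ => kSZk   [Z → S Z k]
kSZk => kYZk   [S → Y]
kYZk => kMZSZk   [Y → M Z S]
kMZSZk => kdZSZk   [M → d]
kdZSZk => kdkdkSZk   [Z → k d k]
kdkdkSZk => kdkdkdZk   [S → d]
kdkdkdZk => kdkdkdkk   [Z → k]

S => MZ => ZZ => kZ => kSZk => kYZk => kMZSZk => kdZSZk => kdkdkSZk => kdkdkdZk => kdkdkdkk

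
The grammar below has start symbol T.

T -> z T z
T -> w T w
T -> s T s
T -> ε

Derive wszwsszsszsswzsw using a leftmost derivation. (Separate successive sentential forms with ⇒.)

T ⇒ wTw   [T -> w T w]
wTw ⇒ wsTsw   [T -> s T s]
wsTsw ⇒ wszTzsw   [T -> z T z]
wszTzsw ⇒ wszwTwzsw   [T -> w T w]
wszwTwzsw ⇒ wszwsTswzsw   [T -> s T s]
wszwsTswzsw ⇒ wszwssTsswzsw   [T -> s T s]
wszwssTsswzsw ⇒ wszwsszTzsswzsw   [T -> z T z]
wszwsszTzsswzsw ⇒ wszwsszsTszsswzsw   [T -> s T s]
wszwsszsTszsswzsw ⇒ wszwsszsszsswzsw   [T -> ε]

T ⇒ wTw ⇒ wsTsw ⇒ wszTzsw ⇒ wszwTwzsw ⇒ wszwsTswzsw ⇒ wszwssTsswzsw ⇒ wszwsszTzsswzsw ⇒ wszwsszsTszsswzsw ⇒ wszwsszsszsswzsw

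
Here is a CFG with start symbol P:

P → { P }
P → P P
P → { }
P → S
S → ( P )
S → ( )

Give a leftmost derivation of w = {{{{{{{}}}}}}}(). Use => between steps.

P => PP => {P}P => {{P}}P => {{{P}}}P => {{{{P}}}}P => {{{{{P}}}}}P => {{{{{{P}}}}}}P => {{{{{{{}}}}}}}P => {{{{{{{}}}}}}}S => {{{{{{{}}}}}}}()

P => PP   [P → P P]
PP => {P}P   [P → { P }]
{P}P => {{P}}P   [P → { P }]
{{P}}P => {{{P}}}P   [P → { P }]
{{{P}}}P => {{{{P}}}}P   [P → { P }]
{{{{P}}}}P => {{{{{P}}}}}P   [P → { P }]
{{{{{P}}}}}P => {{{{{{P}}}}}}P   [P → { P }]
{{{{{{P}}}}}}P => {{{{{{{}}}}}}}P   [P → { }]
{{{{{{{}}}}}}}P => {{{{{{{}}}}}}}S   [P → S]
{{{{{{{}}}}}}}S => {{{{{{{}}}}}}}()   [S → ( )]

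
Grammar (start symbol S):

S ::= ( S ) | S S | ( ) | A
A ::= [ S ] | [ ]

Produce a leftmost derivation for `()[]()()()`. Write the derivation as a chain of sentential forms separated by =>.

S => SS => SSS => ()SS => ()SSS => ()ASS => ()[]SS => ()[]()S => ()[]()SS => ()[]()()S => ()[]()()()

S => SS   [S ::= S S]
SS => SSS   [S ::= S S]
SSS => ()SS   [S ::= ( )]
()SS => ()SSS   [S ::= S S]
()SSS => ()ASS   [S ::= A]
()ASS => ()[]SS   [A ::= [ ]]
()[]SS => ()[]()S   [S ::= ( )]
()[]()S => ()[]()SS   [S ::= S S]
()[]()SS => ()[]()()S   [S ::= ( )]
()[]()()S => ()[]()()()   [S ::= ( )]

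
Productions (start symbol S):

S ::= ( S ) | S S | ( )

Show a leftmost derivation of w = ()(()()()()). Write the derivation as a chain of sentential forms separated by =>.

S => SS => ()S => ()(S) => ()(SS) => ()(SSS) => ()(()SS) => ()(()SSS) => ()(()()SS) => ()(()()()S) => ()(()()()())

S => SS   [S ::= S S]
SS => ()S   [S ::= ( )]
()S => ()(S)   [S ::= ( S )]
()(S) => ()(SS)   [S ::= S S]
()(SS) => ()(SSS)   [S ::= S S]
()(SSS) => ()(()SS)   [S ::= ( )]
()(()SS) => ()(()SSS)   [S ::= S S]
()(()SSS) => ()(()()SS)   [S ::= ( )]
()(()()SS) => ()(()()()S)   [S ::= ( )]
()(()()()S) => ()(()()()())   [S ::= ( )]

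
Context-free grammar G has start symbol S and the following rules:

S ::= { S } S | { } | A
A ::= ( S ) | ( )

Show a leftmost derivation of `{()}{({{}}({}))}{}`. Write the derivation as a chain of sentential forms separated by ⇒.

S⇒{S}S⇒{A}S⇒{()}S⇒{()}{S}S⇒{()}{A}S⇒{()}{(S)}S⇒{()}{({S}S)}S⇒{()}{({{}}S)}S⇒{()}{({{}}A)}S⇒{()}{({{}}(S))}S⇒{()}{({{}}({}))}S⇒{()}{({{}}({}))}{}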